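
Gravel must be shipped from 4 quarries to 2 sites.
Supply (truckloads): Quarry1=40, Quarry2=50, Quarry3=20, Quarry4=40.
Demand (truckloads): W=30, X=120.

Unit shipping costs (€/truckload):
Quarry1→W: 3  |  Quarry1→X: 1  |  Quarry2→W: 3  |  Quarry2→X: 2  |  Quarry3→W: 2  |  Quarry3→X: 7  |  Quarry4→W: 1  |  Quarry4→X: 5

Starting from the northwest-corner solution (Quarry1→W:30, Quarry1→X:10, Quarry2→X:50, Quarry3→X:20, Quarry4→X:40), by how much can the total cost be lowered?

Current plan cost = 30·3 + 10·1 + 50·2 + 20·7 + 40·5 = €540.
Optimal plan:
  Quarry1 to X: 40 × €1 = €40
  Quarry2 to X: 50 × €2 = €100
  Quarry3 to W: 20 × €2 = €40
  Quarry4 to W: 10 × €1 = €10
  Quarry4 to X: 30 × €5 = €150
Optimal cost = €340.
Saving = 540 − 340 = €200.

200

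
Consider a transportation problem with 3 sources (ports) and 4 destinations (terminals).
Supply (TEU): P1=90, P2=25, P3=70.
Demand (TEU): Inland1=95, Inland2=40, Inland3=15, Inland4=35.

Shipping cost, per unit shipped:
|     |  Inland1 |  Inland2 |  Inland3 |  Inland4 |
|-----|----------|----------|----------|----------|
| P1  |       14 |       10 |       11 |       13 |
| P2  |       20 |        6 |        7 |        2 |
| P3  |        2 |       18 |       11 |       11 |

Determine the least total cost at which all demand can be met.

One minimum-cost allocation:
  P1→Inland1: 25 TEU
  P1→Inland2: 40 TEU
  P1→Inland3: 15 TEU
  P1→Inland4: 10 TEU
  P2→Inland4: 25 TEU
  P3→Inland1: 70 TEU
Total cost = 1235.
(Supply check: P1 ships 90; P2 ships 25; P3 ships 70.)

1235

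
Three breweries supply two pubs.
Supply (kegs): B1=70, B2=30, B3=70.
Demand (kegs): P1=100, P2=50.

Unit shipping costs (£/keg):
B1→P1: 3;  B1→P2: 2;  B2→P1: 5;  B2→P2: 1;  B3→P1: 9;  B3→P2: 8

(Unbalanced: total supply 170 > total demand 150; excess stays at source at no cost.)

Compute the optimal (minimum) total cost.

Optimal allocation:
  B1→P1: 50 kegs
  B1→P2: 20 kegs
  B2→P2: 30 kegs
  B3→P1: 50 kegs
Total cost = £670.

670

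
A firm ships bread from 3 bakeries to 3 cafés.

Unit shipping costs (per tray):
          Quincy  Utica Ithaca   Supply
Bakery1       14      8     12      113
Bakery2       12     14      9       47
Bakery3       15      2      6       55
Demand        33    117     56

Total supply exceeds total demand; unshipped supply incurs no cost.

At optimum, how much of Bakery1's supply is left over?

9

Minimum-cost shipments:
  Bakery1→Quincy: 33 × 14 = 462
  Bakery1→Utica: 71 × 8 = 568
  Bakery2→Ithaca: 47 × 9 = 423
  Bakery3→Utica: 46 × 2 = 92
  Bakery3→Ithaca: 9 × 6 = 54
Total cost = 1599.
Bakery1 ships 104 of its 113, leaving 9.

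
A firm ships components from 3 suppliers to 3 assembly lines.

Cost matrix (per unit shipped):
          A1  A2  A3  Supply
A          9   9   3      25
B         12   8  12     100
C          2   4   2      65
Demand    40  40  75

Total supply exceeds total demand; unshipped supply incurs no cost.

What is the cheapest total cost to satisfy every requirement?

A cheapest plan:
  A to A3: 25 × 3 = 75
  B to A1: 25 × 12 = 300
  B to A2: 40 × 8 = 320
  C to A1: 15 × 2 = 30
  C to A3: 50 × 2 = 100
Total = 75 + 300 + 320 + 30 + 100 = 825.

825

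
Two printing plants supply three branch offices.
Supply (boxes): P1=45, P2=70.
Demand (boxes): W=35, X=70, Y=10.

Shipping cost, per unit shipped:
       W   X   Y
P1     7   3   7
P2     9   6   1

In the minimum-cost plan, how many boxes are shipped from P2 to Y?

Solving gives:
  P1 to X: 45 × 3 = 135
  P2 to W: 35 × 9 = 315
  P2 to X: 25 × 6 = 150
  P2 to Y: 10 × 1 = 10
Total cost = 610.
So P2→Y carries 10 boxes.

10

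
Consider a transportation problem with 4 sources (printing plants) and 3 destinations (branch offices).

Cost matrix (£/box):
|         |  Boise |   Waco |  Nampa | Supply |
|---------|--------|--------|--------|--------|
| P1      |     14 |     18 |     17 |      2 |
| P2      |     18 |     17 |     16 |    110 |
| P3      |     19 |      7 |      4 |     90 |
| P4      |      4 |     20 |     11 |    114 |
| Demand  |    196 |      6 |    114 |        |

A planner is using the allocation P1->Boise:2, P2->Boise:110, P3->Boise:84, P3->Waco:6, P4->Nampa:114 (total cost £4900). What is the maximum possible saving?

2130

Current plan cost = 2·14 + 110·18 + 84·19 + 6·7 + 114·11 = £4900.
Optimal plan:
  P1→Boise: 2 × £14 = £28
  P2→Boise: 80 × £18 = £1440
  P2→Waco: 6 × £17 = £102
  P2→Nampa: 24 × £16 = £384
  P3→Nampa: 90 × £4 = £360
  P4→Boise: 114 × £4 = £456
Optimal cost = £2770.
Saving = 4900 − 2770 = £2130.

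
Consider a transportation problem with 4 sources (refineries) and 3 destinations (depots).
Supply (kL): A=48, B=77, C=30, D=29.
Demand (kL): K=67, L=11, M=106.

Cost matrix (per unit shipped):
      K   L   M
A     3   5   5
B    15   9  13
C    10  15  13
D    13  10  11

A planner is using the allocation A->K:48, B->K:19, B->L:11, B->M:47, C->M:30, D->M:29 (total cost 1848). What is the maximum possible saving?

Current plan cost = 48·3 + 19·15 + 11·9 + 47·13 + 30·13 + 29·11 = 1848.
Optimal plan:
  A to K: 37 kL
  A to M: 11 kL
  B to L: 11 kL
  B to M: 66 kL
  C to K: 30 kL
  D to M: 29 kL
Optimal cost = 1742.
Saving = 1848 − 1742 = 106.

106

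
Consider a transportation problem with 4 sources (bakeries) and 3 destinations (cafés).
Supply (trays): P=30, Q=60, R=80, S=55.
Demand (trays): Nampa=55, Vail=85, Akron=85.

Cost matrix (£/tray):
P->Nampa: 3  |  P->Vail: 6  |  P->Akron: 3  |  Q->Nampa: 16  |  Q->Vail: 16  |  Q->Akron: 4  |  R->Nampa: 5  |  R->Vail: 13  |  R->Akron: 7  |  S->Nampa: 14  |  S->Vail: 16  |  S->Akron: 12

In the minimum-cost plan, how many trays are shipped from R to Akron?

25

The minimum-cost plan:
  P->Vail: 30 × £6 = £180
  Q->Akron: 60 × £4 = £240
  R->Nampa: 55 × £5 = £275
  R->Akron: 25 × £7 = £175
  S->Vail: 55 × £16 = £880
Total cost = £1750.
So R→Akron carries 25 trays.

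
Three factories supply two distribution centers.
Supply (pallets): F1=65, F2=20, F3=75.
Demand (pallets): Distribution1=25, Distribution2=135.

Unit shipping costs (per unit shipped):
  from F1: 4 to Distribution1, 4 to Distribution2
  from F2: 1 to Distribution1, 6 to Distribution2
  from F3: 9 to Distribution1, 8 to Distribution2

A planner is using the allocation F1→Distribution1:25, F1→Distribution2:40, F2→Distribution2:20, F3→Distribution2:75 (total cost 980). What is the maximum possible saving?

Current plan cost = 25·4 + 40·4 + 20·6 + 75·8 = 980.
Optimal plan:
  F1 to Distribution1: 5 × 4 = 20
  F1 to Distribution2: 60 × 4 = 240
  F2 to Distribution1: 20 × 1 = 20
  F3 to Distribution2: 75 × 8 = 600
Optimal cost = 880.
Saving = 980 − 880 = 100.

100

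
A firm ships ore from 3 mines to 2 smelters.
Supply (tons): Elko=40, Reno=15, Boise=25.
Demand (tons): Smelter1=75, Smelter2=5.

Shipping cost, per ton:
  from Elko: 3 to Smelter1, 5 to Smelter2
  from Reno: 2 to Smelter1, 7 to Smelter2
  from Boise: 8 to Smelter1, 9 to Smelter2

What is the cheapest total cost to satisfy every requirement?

355

One minimum-cost allocation:
  Elko->Smelter1: 40 × 3 = 120
  Reno->Smelter1: 15 × 2 = 30
  Boise->Smelter1: 20 × 8 = 160
  Boise->Smelter2: 5 × 9 = 45
Total = 120 + 30 + 160 + 45 = 355.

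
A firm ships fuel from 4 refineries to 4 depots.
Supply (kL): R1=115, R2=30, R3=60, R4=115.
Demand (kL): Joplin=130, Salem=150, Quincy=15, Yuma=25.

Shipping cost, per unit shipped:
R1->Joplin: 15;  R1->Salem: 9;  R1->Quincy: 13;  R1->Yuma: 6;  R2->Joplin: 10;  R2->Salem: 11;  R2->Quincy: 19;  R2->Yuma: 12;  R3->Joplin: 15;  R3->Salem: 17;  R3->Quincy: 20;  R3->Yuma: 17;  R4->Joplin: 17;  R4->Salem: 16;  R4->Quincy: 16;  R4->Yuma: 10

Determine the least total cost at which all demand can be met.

3965

An optimal shipping plan:
  R1->Salem: 115 × 9 = 1035
  R2->Joplin: 30 × 10 = 300
  R3->Joplin: 60 × 15 = 900
  R4->Joplin: 40 × 17 = 680
  R4->Salem: 35 × 16 = 560
  R4->Quincy: 15 × 16 = 240
  R4->Yuma: 25 × 10 = 250
Total = 1035 + 300 + 900 + 680 + 560 + 240 + 250 = 3965.
(Supply check: R1 ships 115; R2 ships 30; R3 ships 60; R4 ships 115.)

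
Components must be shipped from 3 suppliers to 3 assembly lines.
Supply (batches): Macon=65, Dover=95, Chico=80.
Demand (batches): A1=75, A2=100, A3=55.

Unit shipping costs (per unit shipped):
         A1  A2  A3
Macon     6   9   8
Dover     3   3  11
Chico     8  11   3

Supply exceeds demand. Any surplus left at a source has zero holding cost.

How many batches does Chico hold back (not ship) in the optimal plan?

10

Minimum-cost shipments:
  Macon to A1: 60 × 6 = 360
  Macon to A2: 5 × 9 = 45
  Dover to A2: 95 × 3 = 285
  Chico to A1: 15 × 8 = 120
  Chico to A3: 55 × 3 = 165
Total cost = 975.
Chico ships 70 of its 80, leaving 10.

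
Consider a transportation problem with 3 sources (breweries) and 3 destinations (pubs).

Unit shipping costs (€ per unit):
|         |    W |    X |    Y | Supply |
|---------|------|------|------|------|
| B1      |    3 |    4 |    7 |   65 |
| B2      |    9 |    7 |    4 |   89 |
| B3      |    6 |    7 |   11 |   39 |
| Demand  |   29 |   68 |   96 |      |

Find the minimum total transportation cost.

881

Optimal allocation:
  B1 to X: 58 × €4 = €232
  B1 to Y: 7 × €7 = €49
  B2 to Y: 89 × €4 = €356
  B3 to W: 29 × €6 = €174
  B3 to X: 10 × €7 = €70
Total = 232 + 49 + 356 + 174 + 70 = €881.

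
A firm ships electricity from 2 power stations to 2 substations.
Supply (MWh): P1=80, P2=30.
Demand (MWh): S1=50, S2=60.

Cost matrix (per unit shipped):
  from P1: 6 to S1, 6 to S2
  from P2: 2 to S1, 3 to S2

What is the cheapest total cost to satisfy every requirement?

540

A cheapest plan:
  P1–S1: 20 MWh
  P1–S2: 60 MWh
  P2–S1: 30 MWh
Total cost = 540.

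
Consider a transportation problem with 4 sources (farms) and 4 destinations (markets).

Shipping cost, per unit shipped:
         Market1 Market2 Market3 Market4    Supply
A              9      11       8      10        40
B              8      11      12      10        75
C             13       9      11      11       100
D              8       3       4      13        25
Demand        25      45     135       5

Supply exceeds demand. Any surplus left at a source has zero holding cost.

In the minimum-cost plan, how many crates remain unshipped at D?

Minimum-cost shipments:
  A->Market3: 40 × 8 = 320
  B->Market1: 25 × 8 = 200
  B->Market3: 15 × 12 = 180
  B->Market4: 5 × 10 = 50
  C->Market2: 45 × 9 = 405
  C->Market3: 55 × 11 = 605
  D->Market3: 25 × 4 = 100
Total cost = 1860.
D ships 25 of its 25, leaving 0.

0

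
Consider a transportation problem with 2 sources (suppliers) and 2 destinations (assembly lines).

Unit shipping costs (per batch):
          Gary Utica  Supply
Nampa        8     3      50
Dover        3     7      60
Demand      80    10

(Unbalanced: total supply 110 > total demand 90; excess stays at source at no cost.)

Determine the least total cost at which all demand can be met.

One minimum-cost allocation:
  Nampa->Gary: 20 × 8 = 160
  Nampa->Utica: 10 × 3 = 30
  Dover->Gary: 60 × 3 = 180
Total = 160 + 30 + 180 = 370.
(Supply check: Nampa ships 30; Dover ships 60.)

370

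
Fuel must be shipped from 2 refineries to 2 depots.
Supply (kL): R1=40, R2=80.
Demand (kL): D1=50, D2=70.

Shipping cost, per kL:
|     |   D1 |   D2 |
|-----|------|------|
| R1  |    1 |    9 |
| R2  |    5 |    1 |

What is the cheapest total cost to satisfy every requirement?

One minimum-cost allocation:
  R1→D1: 40 kL
  R2→D1: 10 kL
  R2→D2: 70 kL
Total cost = 160.
(Supply check: R1 ships 40; R2 ships 80.)

160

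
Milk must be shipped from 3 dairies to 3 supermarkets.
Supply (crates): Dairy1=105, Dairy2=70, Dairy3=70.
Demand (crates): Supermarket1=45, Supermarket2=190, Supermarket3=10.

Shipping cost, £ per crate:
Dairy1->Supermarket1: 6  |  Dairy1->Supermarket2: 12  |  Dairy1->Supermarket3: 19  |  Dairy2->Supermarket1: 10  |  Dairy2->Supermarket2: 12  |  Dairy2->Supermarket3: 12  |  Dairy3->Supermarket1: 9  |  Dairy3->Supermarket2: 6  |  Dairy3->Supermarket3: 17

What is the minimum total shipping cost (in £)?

One minimum-cost allocation:
  Dairy1→Supermarket1: 45 × £6 = £270
  Dairy1→Supermarket2: 60 × £12 = £720
  Dairy2→Supermarket2: 60 × £12 = £720
  Dairy2→Supermarket3: 10 × £12 = £120
  Dairy3→Supermarket2: 70 × £6 = £420
Total = 270 + 720 + 720 + 120 + 420 = £2250.
(Supply check: Dairy1 ships 105; Dairy2 ships 70; Dairy3 ships 70.)

2250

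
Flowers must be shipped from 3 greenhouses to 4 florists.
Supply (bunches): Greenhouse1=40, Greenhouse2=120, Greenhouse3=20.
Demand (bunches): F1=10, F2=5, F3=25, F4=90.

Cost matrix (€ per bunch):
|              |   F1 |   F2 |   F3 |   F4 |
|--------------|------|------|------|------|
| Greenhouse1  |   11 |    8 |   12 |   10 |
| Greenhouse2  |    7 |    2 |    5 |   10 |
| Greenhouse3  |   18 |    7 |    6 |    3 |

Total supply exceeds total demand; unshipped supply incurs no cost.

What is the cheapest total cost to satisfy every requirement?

A cheapest plan:
  Greenhouse1 to F4: 40 × €10 = €400
  Greenhouse2 to F1: 10 × €7 = €70
  Greenhouse2 to F2: 5 × €2 = €10
  Greenhouse2 to F3: 25 × €5 = €125
  Greenhouse2 to F4: 30 × €10 = €300
  Greenhouse3 to F4: 20 × €3 = €60
Total = 400 + 70 + 10 + 125 + 300 + 60 = €965.

965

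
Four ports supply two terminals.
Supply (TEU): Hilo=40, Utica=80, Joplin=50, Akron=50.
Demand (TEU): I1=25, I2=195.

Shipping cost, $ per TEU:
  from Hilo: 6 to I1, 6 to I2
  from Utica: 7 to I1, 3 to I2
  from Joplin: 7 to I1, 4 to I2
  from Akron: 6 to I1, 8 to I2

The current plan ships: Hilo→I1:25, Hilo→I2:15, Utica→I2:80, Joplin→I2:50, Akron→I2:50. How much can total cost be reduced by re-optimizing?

Current plan cost = 25·6 + 15·6 + 80·3 + 50·4 + 50·8 = $1080.
Optimal plan:
  Hilo->I2: 40 TEU
  Utica->I2: 80 TEU
  Joplin->I2: 50 TEU
  Akron->I1: 25 TEU
  Akron->I2: 25 TEU
Optimal cost = $1030.
Saving = 1080 − 1030 = $50.

50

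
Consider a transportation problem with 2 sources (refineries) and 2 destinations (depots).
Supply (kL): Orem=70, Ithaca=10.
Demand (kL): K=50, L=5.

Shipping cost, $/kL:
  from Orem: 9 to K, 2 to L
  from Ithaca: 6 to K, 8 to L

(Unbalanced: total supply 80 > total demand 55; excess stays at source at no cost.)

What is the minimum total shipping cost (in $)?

430

An optimal shipping plan:
  Orem->K: 40 × $9 = $360
  Orem->L: 5 × $2 = $10
  Ithaca->K: 10 × $6 = $60
Total = 360 + 10 + 60 = $430.
(Supply check: Orem ships 45; Ithaca ships 10.)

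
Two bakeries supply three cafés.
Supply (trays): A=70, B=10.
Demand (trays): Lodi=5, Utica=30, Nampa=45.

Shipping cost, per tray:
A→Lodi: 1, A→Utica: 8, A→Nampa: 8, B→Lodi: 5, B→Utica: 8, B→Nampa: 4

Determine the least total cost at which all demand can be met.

A cheapest plan:
  A to Lodi: 5 × 1 = 5
  A to Utica: 30 × 8 = 240
  A to Nampa: 35 × 8 = 280
  B to Nampa: 10 × 4 = 40
Total = 5 + 240 + 280 + 40 = 565.

565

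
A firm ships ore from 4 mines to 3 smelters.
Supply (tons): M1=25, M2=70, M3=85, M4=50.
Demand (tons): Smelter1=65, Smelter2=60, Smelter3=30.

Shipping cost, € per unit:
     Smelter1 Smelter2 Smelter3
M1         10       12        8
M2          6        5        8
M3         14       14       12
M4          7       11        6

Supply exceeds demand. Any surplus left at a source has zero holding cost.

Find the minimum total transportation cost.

1040

One minimum-cost allocation:
  M1->Smelter1: 5 × €10 = €50
  M1->Smelter3: 20 × €8 = €160
  M2->Smelter1: 10 × €6 = €60
  M2->Smelter2: 60 × €5 = €300
  M3->Smelter3: 10 × €12 = €120
  M4->Smelter1: 50 × €7 = €350
Total = 50 + 160 + 60 + 300 + 120 + 350 = €1040.
(Supply check: M1 ships 25; M2 ships 70; M3 ships 10; M4 ships 50.)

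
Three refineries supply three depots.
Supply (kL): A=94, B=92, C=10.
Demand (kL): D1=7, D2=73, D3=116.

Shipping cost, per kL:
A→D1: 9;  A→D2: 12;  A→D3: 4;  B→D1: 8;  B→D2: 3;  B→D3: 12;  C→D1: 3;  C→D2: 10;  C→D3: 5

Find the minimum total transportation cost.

845

A cheapest plan:
  A–D3: 94 × 4 = 376
  B–D1: 7 × 8 = 56
  B–D2: 73 × 3 = 219
  B–D3: 12 × 12 = 144
  C–D3: 10 × 5 = 50
Total = 376 + 56 + 219 + 144 + 50 = 845.
(Supply check: A ships 94; B ships 92; C ships 10.)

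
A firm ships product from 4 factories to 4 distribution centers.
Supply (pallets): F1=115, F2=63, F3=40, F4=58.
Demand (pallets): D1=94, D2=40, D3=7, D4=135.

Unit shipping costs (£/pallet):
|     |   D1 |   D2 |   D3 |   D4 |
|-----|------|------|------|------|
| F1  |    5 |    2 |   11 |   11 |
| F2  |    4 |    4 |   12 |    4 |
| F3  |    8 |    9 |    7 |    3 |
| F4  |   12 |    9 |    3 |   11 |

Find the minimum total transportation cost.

One minimum-cost allocation:
  F1–D1: 75 pallets
  F1–D2: 40 pallets
  F2–D1: 19 pallets
  F2–D4: 44 pallets
  F3–D4: 40 pallets
  F4–D3: 7 pallets
  F4–D4: 51 pallets
Total cost = £1409.

1409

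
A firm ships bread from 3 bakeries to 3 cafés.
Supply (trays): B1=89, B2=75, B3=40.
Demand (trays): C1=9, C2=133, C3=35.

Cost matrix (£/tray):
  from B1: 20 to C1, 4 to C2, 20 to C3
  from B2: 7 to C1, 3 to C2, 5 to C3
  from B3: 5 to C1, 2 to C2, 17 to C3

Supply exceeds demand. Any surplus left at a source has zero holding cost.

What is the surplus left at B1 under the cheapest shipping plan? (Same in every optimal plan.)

Minimum-cost shipments:
  B1->C2: 62 × £4 = £248
  B2->C2: 40 × £3 = £120
  B2->C3: 35 × £5 = £175
  B3->C1: 9 × £5 = £45
  B3->C2: 31 × £2 = £62
Total cost = £650.
B1 ships 62 of its 89, leaving 27.

27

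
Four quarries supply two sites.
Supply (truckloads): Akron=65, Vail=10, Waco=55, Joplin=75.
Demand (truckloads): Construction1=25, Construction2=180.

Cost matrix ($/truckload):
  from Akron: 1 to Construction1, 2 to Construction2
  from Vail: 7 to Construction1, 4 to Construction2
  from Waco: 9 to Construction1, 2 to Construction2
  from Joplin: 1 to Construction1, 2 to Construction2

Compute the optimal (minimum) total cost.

405

Optimal allocation:
  Akron to Construction1: 25 × $1 = $25
  Akron to Construction2: 40 × $2 = $80
  Vail to Construction2: 10 × $4 = $40
  Waco to Construction2: 55 × $2 = $110
  Joplin to Construction2: 75 × $2 = $150
Total = 25 + 80 + 40 + 110 + 150 = $405.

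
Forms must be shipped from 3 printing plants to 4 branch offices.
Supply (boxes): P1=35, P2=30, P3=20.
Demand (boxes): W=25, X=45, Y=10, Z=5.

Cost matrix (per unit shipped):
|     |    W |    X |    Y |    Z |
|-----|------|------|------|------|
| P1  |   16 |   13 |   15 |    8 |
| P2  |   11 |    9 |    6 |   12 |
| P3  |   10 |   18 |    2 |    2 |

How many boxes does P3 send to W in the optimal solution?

The minimum-cost plan:
  P1→X: 35 × 13 = 455
  P2→W: 20 × 11 = 220
  P2→X: 10 × 9 = 90
  P3→W: 5 × 10 = 50
  P3→Y: 10 × 2 = 20
  P3→Z: 5 × 2 = 10
Total cost = 845.
So P3→W carries 5 boxes.

5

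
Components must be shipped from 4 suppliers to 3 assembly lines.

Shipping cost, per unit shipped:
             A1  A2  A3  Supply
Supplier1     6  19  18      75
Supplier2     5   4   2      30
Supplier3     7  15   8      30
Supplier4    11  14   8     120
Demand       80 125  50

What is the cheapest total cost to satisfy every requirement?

2335

An optimal shipping plan:
  Supplier1 to A1: 75 × 6 = 450
  Supplier2 to A2: 30 × 4 = 120
  Supplier3 to A1: 5 × 7 = 35
  Supplier3 to A3: 25 × 8 = 200
  Supplier4 to A2: 95 × 14 = 1330
  Supplier4 to A3: 25 × 8 = 200
Total = 450 + 120 + 35 + 200 + 1330 + 200 = 2335.
(Supply check: Supplier1 ships 75; Supplier2 ships 30; Supplier3 ships 30; Supplier4 ships 120.)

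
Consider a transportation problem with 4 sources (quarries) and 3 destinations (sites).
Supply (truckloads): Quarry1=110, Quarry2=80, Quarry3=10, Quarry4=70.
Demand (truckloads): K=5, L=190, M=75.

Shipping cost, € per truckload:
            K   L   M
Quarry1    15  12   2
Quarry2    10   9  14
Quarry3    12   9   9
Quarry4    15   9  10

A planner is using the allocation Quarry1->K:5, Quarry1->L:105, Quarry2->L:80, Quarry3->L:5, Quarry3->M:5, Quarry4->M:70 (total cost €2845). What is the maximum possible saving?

830

Current plan cost = 5·15 + 105·12 + 80·9 + 5·9 + 5·9 + 70·10 = €2845.
Optimal plan:
  Quarry1→L: 35 × €12 = €420
  Quarry1→M: 75 × €2 = €150
  Quarry2→K: 5 × €10 = €50
  Quarry2→L: 75 × €9 = €675
  Quarry3→L: 10 × €9 = €90
  Quarry4→L: 70 × €9 = €630
Optimal cost = €2015.
Saving = 2845 − 2015 = €830.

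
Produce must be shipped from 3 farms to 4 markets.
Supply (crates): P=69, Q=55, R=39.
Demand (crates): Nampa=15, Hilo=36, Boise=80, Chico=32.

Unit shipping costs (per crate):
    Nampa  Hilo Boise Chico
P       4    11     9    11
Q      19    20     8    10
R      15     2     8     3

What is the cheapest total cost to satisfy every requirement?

One minimum-cost allocation:
  P→Nampa: 15 × 4 = 60
  P→Boise: 25 × 9 = 225
  P→Chico: 29 × 11 = 319
  Q→Boise: 55 × 8 = 440
  R→Hilo: 36 × 2 = 72
  R→Chico: 3 × 3 = 9
Total = 60 + 225 + 319 + 440 + 72 + 9 = 1125.

1125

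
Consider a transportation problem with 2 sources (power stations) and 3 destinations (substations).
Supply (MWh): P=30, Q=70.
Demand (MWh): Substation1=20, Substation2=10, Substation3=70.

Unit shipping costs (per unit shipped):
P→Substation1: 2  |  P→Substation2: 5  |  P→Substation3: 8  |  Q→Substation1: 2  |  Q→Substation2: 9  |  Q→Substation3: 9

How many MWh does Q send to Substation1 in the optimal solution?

The minimum-cost plan:
  P to Substation2: 10 MWh
  P to Substation3: 20 MWh
  Q to Substation1: 20 MWh
  Q to Substation3: 50 MWh
Total cost = 700.
So Q→Substation1 carries 20 MWh.

20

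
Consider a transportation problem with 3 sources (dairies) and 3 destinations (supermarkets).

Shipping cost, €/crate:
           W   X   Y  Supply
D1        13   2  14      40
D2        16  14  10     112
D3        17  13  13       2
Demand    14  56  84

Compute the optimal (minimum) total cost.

One minimum-cost allocation:
  D1→X: 40 × €2 = €80
  D2→W: 14 × €16 = €224
  D2→X: 14 × €14 = €196
  D2→Y: 84 × €10 = €840
  D3→X: 2 × €13 = €26
Total = 80 + 224 + 196 + 840 + 26 = €1366.

1366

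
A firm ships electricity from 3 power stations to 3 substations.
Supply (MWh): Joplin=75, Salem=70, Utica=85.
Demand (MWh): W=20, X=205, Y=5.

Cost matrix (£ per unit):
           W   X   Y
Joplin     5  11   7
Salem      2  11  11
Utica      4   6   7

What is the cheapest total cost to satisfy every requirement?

1905

An optimal shipping plan:
  Joplin to X: 70 MWh
  Joplin to Y: 5 MWh
  Salem to W: 20 MWh
  Salem to X: 50 MWh
  Utica to X: 85 MWh
Total cost = £1905.
(Supply check: Joplin ships 75; Salem ships 70; Utica ships 85.)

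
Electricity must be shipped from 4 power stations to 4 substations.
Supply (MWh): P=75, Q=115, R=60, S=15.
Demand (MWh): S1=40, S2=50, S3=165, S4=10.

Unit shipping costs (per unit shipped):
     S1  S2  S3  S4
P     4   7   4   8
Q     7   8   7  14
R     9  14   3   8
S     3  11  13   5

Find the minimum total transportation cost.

Optimal allocation:
  P to S3: 75 × 4 = 300
  Q to S1: 35 × 7 = 245
  Q to S2: 50 × 8 = 400
  Q to S3: 30 × 7 = 210
  R to S3: 60 × 3 = 180
  S to S1: 5 × 3 = 15
  S to S4: 10 × 5 = 50
Total = 300 + 245 + 400 + 210 + 180 + 15 + 50 = 1400.

1400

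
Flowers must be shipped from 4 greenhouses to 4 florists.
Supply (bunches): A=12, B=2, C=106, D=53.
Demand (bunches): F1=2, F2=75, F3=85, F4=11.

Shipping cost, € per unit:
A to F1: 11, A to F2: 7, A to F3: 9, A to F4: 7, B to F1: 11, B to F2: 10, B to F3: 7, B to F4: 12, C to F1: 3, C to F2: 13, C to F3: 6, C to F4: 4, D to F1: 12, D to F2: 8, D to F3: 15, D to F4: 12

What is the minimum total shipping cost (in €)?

Optimal allocation:
  A->F2: 12 × €7 = €84
  B->F2: 2 × €10 = €20
  C->F1: 2 × €3 = €6
  C->F2: 8 × €13 = €104
  C->F3: 85 × €6 = €510
  C->F4: 11 × €4 = €44
  D->F2: 53 × €8 = €424
Total = 84 + 20 + 6 + 104 + 510 + 44 + 424 = €1192.

1192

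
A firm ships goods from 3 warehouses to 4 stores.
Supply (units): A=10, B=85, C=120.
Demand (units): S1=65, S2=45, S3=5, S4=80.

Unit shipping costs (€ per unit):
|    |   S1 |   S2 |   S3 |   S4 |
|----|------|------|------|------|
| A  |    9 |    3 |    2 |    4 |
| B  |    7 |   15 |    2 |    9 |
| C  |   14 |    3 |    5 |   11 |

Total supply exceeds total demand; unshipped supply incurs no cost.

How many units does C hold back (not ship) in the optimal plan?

20

An optimal plan:
  A–S4: 10 × €4 = €40
  B–S1: 65 × €7 = €455
  B–S3: 5 × €2 = €10
  B–S4: 15 × €9 = €135
  C–S2: 45 × €3 = €135
  C–S4: 55 × €11 = €605
Total cost = €1380.
C ships 100 of its 120, leaving 20.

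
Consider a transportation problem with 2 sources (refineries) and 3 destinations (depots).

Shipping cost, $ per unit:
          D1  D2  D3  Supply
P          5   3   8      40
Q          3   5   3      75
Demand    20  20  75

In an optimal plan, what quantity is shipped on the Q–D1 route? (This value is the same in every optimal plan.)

Optimal shipments:
  P->D1: 20 kL
  P->D2: 20 kL
  Q->D3: 75 kL
Total cost = $385.
The route Q→D1 is not used.

0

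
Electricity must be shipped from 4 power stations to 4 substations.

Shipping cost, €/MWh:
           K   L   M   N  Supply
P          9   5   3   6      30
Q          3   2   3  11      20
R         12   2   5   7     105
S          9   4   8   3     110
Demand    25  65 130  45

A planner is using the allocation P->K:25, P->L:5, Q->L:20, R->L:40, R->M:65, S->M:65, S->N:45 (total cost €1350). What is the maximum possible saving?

270

Current plan cost = 25·9 + 5·5 + 20·2 + 40·2 + 65·5 + 65·8 + 45·3 = €1350.
Optimal plan:
  P–M: 30 × €3 = €90
  Q–K: 20 × €3 = €60
  R–L: 5 × €2 = €10
  R–M: 100 × €5 = €500
  S–K: 5 × €9 = €45
  S–L: 60 × €4 = €240
  S–N: 45 × €3 = €135
Optimal cost = €1080.
Saving = 1350 − 1080 = €270.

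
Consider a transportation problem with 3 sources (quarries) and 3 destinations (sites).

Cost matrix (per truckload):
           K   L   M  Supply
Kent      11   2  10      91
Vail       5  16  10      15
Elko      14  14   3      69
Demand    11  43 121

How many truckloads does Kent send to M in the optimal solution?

The minimum-cost plan:
  Kent–L: 43 × 2 = 86
  Kent–M: 48 × 10 = 480
  Vail–K: 11 × 5 = 55
  Vail–M: 4 × 10 = 40
  Elko–M: 69 × 3 = 207
Total cost = 868.
So Kent→M carries 48 truckloads.

48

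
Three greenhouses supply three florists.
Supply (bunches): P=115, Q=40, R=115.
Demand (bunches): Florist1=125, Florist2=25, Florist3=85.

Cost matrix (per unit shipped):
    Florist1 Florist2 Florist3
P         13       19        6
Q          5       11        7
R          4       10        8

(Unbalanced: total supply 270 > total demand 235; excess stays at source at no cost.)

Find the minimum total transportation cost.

Optimal allocation:
  P→Florist3: 85 × 6 = 510
  Q→Florist1: 10 × 5 = 50
  Q→Florist2: 25 × 11 = 275
  R→Florist1: 115 × 4 = 460
Total = 510 + 50 + 275 + 460 = 1295.

1295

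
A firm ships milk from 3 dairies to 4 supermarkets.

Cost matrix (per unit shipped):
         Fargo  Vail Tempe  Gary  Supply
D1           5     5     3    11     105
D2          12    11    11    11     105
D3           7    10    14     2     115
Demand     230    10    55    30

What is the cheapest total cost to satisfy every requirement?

2320

Optimal allocation:
  D1->Fargo: 50 × 5 = 250
  D1->Tempe: 55 × 3 = 165
  D2->Fargo: 95 × 12 = 1140
  D2->Vail: 10 × 11 = 110
  D3->Fargo: 85 × 7 = 595
  D3->Gary: 30 × 2 = 60
Total = 250 + 165 + 1140 + 110 + 595 + 60 = 2320.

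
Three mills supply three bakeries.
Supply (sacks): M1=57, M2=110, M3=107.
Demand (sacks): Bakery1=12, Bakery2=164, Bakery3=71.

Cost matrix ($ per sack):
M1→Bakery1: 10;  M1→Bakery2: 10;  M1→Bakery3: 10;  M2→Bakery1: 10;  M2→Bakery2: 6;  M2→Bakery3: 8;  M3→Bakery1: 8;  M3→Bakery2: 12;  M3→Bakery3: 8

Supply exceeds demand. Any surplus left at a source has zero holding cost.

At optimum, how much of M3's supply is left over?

24

An optimal plan:
  M1->Bakery2: 54 × $10 = $540
  M2->Bakery2: 110 × $6 = $660
  M3->Bakery1: 12 × $8 = $96
  M3->Bakery3: 71 × $8 = $568
Total cost = $1864.
M3 ships 83 of its 107, leaving 24.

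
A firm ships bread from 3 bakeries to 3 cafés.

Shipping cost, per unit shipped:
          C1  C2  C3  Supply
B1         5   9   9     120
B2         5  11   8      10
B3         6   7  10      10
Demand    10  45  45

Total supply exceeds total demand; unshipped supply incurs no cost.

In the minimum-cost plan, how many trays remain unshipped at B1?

An optimal plan:
  B1→C1: 10 trays
  B1→C2: 35 trays
  B1→C3: 35 trays
  B2→C3: 10 trays
  B3→C2: 10 trays
Total cost = 830.
B1 ships 80 of its 120, leaving 40.

40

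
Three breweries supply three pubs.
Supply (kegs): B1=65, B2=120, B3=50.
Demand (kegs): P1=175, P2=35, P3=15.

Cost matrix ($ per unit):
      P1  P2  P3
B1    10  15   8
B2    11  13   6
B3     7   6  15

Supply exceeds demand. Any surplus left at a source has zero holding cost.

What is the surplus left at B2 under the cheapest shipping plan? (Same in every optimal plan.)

10

An optimal plan:
  B1->P1: 65 × $10 = $650
  B2->P1: 95 × $11 = $1045
  B2->P3: 15 × $6 = $90
  B3->P1: 15 × $7 = $105
  B3->P2: 35 × $6 = $210
Total cost = $2100.
B2 ships 110 of its 120, leaving 10.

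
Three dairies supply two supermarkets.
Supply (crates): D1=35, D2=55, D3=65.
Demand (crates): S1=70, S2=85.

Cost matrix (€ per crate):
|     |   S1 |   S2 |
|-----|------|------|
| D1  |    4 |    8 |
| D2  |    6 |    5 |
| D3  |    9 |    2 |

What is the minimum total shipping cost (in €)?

One minimum-cost allocation:
  D1 to S1: 35 crates
  D2 to S1: 35 crates
  D2 to S2: 20 crates
  D3 to S2: 65 crates
Total cost = €580.
(Supply check: D1 ships 35; D2 ships 55; D3 ships 65.)

580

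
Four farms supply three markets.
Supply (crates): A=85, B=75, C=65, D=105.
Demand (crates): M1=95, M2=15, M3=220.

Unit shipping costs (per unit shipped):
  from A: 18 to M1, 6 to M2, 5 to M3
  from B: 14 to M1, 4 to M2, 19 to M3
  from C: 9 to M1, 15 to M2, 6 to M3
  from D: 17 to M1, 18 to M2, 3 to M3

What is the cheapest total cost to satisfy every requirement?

2135

Optimal allocation:
  A->M3: 85 × 5 = 425
  B->M1: 60 × 14 = 840
  B->M2: 15 × 4 = 60
  C->M1: 35 × 9 = 315
  C->M3: 30 × 6 = 180
  D->M3: 105 × 3 = 315
Total = 425 + 840 + 60 + 315 + 180 + 315 = 2135.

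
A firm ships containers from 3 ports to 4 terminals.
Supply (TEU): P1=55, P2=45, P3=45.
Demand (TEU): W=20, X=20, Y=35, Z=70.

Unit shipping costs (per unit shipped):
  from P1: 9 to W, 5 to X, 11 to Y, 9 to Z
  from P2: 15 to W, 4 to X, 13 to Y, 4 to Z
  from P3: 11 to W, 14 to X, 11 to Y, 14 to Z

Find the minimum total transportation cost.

1090

A cheapest plan:
  P1->W: 10 × 9 = 90
  P1->X: 20 × 5 = 100
  P1->Z: 25 × 9 = 225
  P2->Z: 45 × 4 = 180
  P3->W: 10 × 11 = 110
  P3->Y: 35 × 11 = 385
Total = 90 + 100 + 225 + 180 + 110 + 385 = 1090.
(Supply check: P1 ships 55; P2 ships 45; P3 ships 45.)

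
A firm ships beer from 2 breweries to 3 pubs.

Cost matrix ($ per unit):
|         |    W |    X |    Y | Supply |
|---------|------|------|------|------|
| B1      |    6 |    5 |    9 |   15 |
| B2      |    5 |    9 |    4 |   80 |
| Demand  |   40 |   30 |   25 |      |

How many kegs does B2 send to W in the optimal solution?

40

The minimum-cost plan:
  B1 to X: 15 × $5 = $75
  B2 to W: 40 × $5 = $200
  B2 to X: 15 × $9 = $135
  B2 to Y: 25 × $4 = $100
Total cost = $510.
So B2→W carries 40 kegs.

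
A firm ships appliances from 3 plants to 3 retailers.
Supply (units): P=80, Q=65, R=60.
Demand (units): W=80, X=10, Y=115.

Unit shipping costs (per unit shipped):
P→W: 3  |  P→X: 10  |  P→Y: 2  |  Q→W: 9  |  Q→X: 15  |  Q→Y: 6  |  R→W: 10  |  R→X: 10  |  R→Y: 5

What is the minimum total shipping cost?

Optimal allocation:
  P→W: 80 units
  Q→Y: 65 units
  R→X: 10 units
  R→Y: 50 units
Total cost = 980.
(Supply check: P ships 80; Q ships 65; R ships 60.)

980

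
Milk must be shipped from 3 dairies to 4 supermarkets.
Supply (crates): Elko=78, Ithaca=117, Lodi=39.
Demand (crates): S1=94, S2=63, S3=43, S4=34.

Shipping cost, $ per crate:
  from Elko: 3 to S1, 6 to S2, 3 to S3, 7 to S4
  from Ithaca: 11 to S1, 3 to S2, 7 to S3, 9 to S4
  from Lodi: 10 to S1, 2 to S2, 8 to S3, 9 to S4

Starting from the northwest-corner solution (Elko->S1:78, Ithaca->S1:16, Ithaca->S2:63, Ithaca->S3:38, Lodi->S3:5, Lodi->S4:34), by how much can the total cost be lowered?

Current plan cost = 78·3 + 16·11 + 63·3 + 38·7 + 5·8 + 34·9 = $1211.
Optimal plan:
  Elko->S1: 78 crates
  Ithaca->S1: 16 crates
  Ithaca->S2: 24 crates
  Ithaca->S3: 43 crates
  Ithaca->S4: 34 crates
  Lodi->S2: 39 crates
Optimal cost = $1167.
Saving = 1211 − 1167 = $44.

44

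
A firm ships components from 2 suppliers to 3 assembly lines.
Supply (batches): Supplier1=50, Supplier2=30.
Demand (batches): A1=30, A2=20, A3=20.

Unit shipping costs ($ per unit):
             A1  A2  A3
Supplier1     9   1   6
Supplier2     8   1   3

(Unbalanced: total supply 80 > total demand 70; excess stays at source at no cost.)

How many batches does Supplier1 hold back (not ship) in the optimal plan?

An optimal plan:
  Supplier1->A1: 20 batches
  Supplier1->A2: 20 batches
  Supplier2->A1: 10 batches
  Supplier2->A3: 20 batches
Total cost = $340.
Supplier1 ships 40 of its 50, leaving 10.

10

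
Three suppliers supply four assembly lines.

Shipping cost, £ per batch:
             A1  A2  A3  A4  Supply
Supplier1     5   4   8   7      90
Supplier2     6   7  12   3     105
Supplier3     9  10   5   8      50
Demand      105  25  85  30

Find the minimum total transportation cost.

A cheapest plan:
  Supplier1–A1: 30 × £5 = £150
  Supplier1–A2: 25 × £4 = £100
  Supplier1–A3: 35 × £8 = £280
  Supplier2–A1: 75 × £6 = £450
  Supplier2–A4: 30 × £3 = £90
  Supplier3–A3: 50 × £5 = £250
Total = 150 + 100 + 280 + 450 + 90 + 250 = £1320.
(Supply check: Supplier1 ships 90; Supplier2 ships 105; Supplier3 ships 50.)

1320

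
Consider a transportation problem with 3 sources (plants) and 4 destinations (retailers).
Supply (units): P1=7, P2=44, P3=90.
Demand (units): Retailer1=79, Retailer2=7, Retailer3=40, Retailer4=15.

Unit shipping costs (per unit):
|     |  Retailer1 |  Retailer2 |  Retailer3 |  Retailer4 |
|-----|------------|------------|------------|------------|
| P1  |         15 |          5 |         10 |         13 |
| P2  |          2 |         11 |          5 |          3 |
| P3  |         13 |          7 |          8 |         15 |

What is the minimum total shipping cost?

An optimal shipping plan:
  P1->Retailer2: 7 units
  P2->Retailer1: 29 units
  P2->Retailer4: 15 units
  P3->Retailer1: 50 units
  P3->Retailer3: 40 units
Total cost = 1108.
(Supply check: P1 ships 7; P2 ships 44; P3 ships 90.)

1108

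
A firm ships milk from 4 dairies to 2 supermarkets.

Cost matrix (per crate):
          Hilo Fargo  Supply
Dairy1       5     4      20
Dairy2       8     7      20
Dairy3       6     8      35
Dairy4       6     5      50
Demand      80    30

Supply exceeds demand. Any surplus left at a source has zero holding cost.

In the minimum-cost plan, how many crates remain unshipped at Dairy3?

0

Minimum-cost shipments:
  Dairy1->Fargo: 20 × 4 = 80
  Dairy2->Hilo: 5 × 8 = 40
  Dairy3->Hilo: 35 × 6 = 210
  Dairy4->Hilo: 40 × 6 = 240
  Dairy4->Fargo: 10 × 5 = 50
Total cost = 620.
Dairy3 ships 35 of its 35, leaving 0.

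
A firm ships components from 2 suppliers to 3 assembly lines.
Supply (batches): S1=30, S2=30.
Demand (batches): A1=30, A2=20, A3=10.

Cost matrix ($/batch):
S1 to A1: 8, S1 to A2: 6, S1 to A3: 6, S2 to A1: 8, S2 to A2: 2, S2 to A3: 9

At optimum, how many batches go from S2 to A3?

Optimal shipments:
  S1 to A1: 20 × $8 = $160
  S1 to A3: 10 × $6 = $60
  S2 to A1: 10 × $8 = $80
  S2 to A2: 20 × $2 = $40
Total cost = $340.
The route S2→A3 is not used.

0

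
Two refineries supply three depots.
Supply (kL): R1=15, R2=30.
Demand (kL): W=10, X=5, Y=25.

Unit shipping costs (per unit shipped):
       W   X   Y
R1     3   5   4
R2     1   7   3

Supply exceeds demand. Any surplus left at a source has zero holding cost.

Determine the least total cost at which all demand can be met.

A cheapest plan:
  R1→X: 5 × 5 = 25
  R1→Y: 5 × 4 = 20
  R2→W: 10 × 1 = 10
  R2→Y: 20 × 3 = 60
Total = 25 + 20 + 10 + 60 = 115.

115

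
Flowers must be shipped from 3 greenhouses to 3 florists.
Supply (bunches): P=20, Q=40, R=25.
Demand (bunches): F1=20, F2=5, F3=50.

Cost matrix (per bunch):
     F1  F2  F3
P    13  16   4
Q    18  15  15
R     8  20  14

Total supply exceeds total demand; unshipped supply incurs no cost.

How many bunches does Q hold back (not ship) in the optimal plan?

10

An optimal plan:
  P–F3: 20 × 4 = 80
  Q–F2: 5 × 15 = 75
  Q–F3: 25 × 15 = 375
  R–F1: 20 × 8 = 160
  R–F3: 5 × 14 = 70
Total cost = 760.
Q ships 30 of its 40, leaving 10.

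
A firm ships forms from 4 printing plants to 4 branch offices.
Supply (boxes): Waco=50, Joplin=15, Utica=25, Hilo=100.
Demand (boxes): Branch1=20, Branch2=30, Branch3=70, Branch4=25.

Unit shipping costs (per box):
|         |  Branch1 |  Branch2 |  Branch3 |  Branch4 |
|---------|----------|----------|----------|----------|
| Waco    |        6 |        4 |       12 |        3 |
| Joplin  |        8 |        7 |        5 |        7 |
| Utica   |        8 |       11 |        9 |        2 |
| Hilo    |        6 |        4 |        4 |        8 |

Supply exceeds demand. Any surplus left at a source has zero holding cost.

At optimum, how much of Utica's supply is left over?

0

An optimal plan:
  Waco to Branch2: 30 boxes
  Utica to Branch4: 25 boxes
  Hilo to Branch1: 20 boxes
  Hilo to Branch3: 70 boxes
Total cost = 570.
Utica ships 25 of its 25, leaving 0.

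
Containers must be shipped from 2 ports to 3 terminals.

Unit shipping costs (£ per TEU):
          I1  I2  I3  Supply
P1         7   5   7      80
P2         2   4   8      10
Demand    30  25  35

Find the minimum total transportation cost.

An optimal shipping plan:
  P1–I1: 20 × £7 = £140
  P1–I2: 25 × £5 = £125
  P1–I3: 35 × £7 = £245
  P2–I1: 10 × £2 = £20
Total = 140 + 125 + 245 + 20 = £530.
(Supply check: P1 ships 80; P2 ships 10.)

530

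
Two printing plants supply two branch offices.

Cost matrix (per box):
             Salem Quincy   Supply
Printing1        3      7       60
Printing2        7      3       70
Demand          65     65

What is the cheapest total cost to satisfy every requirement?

410

Optimal allocation:
  Printing1 to Salem: 60 × 3 = 180
  Printing2 to Salem: 5 × 7 = 35
  Printing2 to Quincy: 65 × 3 = 195
Total = 180 + 35 + 195 = 410.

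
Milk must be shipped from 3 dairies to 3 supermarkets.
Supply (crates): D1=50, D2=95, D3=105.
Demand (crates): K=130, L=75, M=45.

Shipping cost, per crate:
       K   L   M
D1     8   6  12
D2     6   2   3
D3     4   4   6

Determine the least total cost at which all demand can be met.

1005

An optimal shipping plan:
  D1 to K: 25 × 8 = 200
  D1 to L: 25 × 6 = 150
  D2 to L: 50 × 2 = 100
  D2 to M: 45 × 3 = 135
  D3 to K: 105 × 4 = 420
Total = 200 + 150 + 100 + 135 + 420 = 1005.
(Supply check: D1 ships 50; D2 ships 95; D3 ships 105.)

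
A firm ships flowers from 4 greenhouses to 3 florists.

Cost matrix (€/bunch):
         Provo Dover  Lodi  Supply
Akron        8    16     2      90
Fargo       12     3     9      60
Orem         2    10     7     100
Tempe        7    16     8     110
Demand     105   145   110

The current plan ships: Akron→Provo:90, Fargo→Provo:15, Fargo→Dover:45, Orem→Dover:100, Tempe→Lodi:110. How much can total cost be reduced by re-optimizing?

885

Current plan cost = 90·8 + 15·12 + 45·3 + 100·10 + 110·8 = €2915.
Optimal plan:
  Akron–Lodi: 90 × €2 = €180
  Fargo–Dover: 60 × €3 = €180
  Orem–Provo: 15 × €2 = €30
  Orem–Dover: 85 × €10 = €850
  Tempe–Provo: 90 × €7 = €630
  Tempe–Lodi: 20 × €8 = €160
Optimal cost = €2030.
Saving = 2915 − 2030 = €885.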